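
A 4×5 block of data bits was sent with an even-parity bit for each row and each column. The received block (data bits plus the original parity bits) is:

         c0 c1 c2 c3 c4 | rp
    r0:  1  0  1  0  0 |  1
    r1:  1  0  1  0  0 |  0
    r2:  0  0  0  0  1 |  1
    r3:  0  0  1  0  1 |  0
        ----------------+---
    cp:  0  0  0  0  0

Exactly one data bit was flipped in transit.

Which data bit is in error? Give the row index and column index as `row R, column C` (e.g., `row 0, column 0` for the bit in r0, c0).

Recompute each row's even parity and compare to rp:
  r0: data parity 0, sent rp 1 → mismatch
  r1: data parity 0, sent rp 0 → ok
  r2: data parity 1, sent rp 1 → ok
  r3: data parity 0, sent rp 0 → ok
Recompute each column's even parity and compare to cp:
  c0: data parity 0, sent cp 0 → ok
  c1: data parity 0, sent cp 0 → ok
  c2: data parity 1, sent cp 0 → mismatch
  c3: data parity 0, sent cp 0 → ok
  c4: data parity 0, sent cp 0 → ok
Exactly one row (r0) and one column (c2) fail → the flipped bit is at their intersection.

row 0, column 2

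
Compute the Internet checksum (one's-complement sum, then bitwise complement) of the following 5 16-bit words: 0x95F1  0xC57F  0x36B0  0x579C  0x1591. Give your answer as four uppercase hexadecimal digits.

One's-complement addition (fold any carry out of bit 15 back into bit 0):
  0x95F1 + 0xC57F = 0x15B70 → wrap carry → 0x5B71
  0x5B71 + 0x36B0 = 0x09221
  0x9221 + 0x579C = 0x0E9BD
  0xE9BD + 0x1591 = 0x0FF4E
One's-complement sum = 0xFF4E.
Checksum = ~0xFF4E & 0xFFFF = 0x00B1.

00B1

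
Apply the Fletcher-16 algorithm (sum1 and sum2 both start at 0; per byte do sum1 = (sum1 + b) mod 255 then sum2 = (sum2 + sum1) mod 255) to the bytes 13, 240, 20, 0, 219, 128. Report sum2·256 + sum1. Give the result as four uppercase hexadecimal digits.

8B6E

Running sums (mod 255):
  after byte 0 (13): sum1=13, sum2=13
  after byte 1 (240): sum1=253, sum2=11
  after byte 2 (20): sum1=18, sum2=29
  after byte 3 (0): sum1=18, sum2=47
  after byte 4 (219): sum1=237, sum2=29
  after byte 5 (128): sum1=110, sum2=139
Checksum = sum2·256 + sum1 = 139·256 + 110 = 35694 = 0x8B6E.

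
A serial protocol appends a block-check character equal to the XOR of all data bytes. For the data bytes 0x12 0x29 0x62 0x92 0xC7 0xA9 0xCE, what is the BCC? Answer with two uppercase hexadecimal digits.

6B

XOR the bytes together:
  start with 0x12
  0x12 ⊕ 0x29 = 0x3B
  0x3B ⊕ 0x62 = 0x59
  0x59 ⊕ 0x92 = 0xCB
  0xCB ⊕ 0xC7 = 0x0C
  0x0C ⊕ 0xA9 = 0xA5
  0xA5 ⊕ 0xCE = 0x6B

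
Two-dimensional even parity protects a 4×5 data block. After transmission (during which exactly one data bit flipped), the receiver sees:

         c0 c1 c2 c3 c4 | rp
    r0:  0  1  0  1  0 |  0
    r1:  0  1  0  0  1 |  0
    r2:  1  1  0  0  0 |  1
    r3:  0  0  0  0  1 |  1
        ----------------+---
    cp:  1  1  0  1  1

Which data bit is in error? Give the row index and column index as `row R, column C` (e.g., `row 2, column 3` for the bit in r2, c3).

row 2, column 4

Recompute each row's even parity and compare to rp:
  r0: data parity 0, sent rp 0 → ok
  r1: data parity 0, sent rp 0 → ok
  r2: data parity 0, sent rp 1 → mismatch
  r3: data parity 1, sent rp 1 → ok
Recompute each column's even parity and compare to cp:
  c0: data parity 1, sent cp 1 → ok
  c1: data parity 1, sent cp 1 → ok
  c2: data parity 0, sent cp 0 → ok
  c3: data parity 1, sent cp 1 → ok
  c4: data parity 0, sent cp 1 → mismatch
Exactly one row (r2) and one column (c4) fail → the flipped bit is at their intersection.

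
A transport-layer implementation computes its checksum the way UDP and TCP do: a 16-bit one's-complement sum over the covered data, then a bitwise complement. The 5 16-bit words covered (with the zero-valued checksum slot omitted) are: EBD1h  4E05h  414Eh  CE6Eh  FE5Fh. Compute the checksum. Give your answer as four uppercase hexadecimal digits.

B80B

One's-complement addition (fold any carry out of bit 15 back into bit 0):
  0xEBD1 + 0x4E05 = 0x139D6 → wrap carry → 0x39D7
  0x39D7 + 0x414E = 0x07B25
  0x7B25 + 0xCE6E = 0x14993 → wrap carry → 0x4994
  0x4994 + 0xFE5F = 0x147F3 → wrap carry → 0x47F4
One's-complement sum = 0x47F4.
Checksum = ~0x47F4 & 0xFFFF = 0xB80B.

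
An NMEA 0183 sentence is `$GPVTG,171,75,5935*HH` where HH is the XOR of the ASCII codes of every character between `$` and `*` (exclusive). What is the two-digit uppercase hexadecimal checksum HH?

XOR the ASCII codes of the payload characters:
  'G' = 0x47 → acc = 0x47
  'P' = 0x50 → acc = 0x17
  'V' = 0x56 → acc = 0x41
  'T' = 0x54 → acc = 0x15
  'G' = 0x47 → acc = 0x52
  ',' = 0x2C → acc = 0x7E
  '1' = 0x31 → acc = 0x4F
  '7' = 0x37 → acc = 0x78
  '1' = 0x31 → acc = 0x49
  ',' = 0x2C → acc = 0x65
  '7' = 0x37 → acc = 0x52
  '5' = 0x35 → acc = 0x67
  ',' = 0x2C → acc = 0x4B
  '5' = 0x35 → acc = 0x7E
  '9' = 0x39 → acc = 0x47
  '3' = 0x33 → acc = 0x74
  '5' = 0x35 → acc = 0x41
Checksum = 0x41.

41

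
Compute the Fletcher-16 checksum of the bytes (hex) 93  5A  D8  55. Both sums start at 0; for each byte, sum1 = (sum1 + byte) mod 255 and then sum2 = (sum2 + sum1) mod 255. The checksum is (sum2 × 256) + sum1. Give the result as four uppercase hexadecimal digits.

Running sums (mod 255):
  after byte 0 (93): sum1=147, sum2=147
  after byte 1 (5A): sum1=237, sum2=129
  after byte 2 (D8): sum1=198, sum2=72
  after byte 3 (55): sum1=28, sum2=100
Checksum = sum2·256 + sum1 = 100·256 + 28 = 25628 = 0x641C.

641C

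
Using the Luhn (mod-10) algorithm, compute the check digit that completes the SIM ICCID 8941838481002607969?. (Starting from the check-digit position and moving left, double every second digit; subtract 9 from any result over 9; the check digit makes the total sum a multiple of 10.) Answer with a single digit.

5

Partial digits right→left: 9 6 9 7 0 6 2 0 0 1 8 4 8 3 8 1 4 9 8
Double every second digit counting from the check-digit position (so the 1st, 3rd, 5th, ... of the partial from the right).
  doubled (with −9 where >9): 9 9 0 4 0 7 7 7 8 7 → sum 58
  kept as-is: 6 7 6 0 1 4 3 1 9 → sum 37
Total = 58 + 37 = 95.
Check digit = (10 − (95 mod 10)) mod 10 = 5.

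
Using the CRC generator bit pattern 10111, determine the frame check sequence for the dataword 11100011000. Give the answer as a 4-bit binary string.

Append 4 zeros: 111000110000000. Divide by 10111 (XOR where the leading bit is 1):
  pos 0: 11100 XOR 10111 = 01011
  pos 1: 10110 XOR 10111 = 00001
  pos 5: 11100 XOR 10111 = 01011
  pos 6: 10110 XOR 10111 = 00001
  pos 10: 10000 XOR 10111 = 00111
Remainder (last 4 bits) = 0111. This is the CRC / FCS.

0111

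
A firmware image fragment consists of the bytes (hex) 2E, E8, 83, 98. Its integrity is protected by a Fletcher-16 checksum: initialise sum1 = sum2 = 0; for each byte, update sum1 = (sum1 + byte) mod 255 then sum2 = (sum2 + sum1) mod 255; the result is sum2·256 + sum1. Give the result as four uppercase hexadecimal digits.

1333

Running sums (mod 255):
  after byte 0 (2E): sum1=46, sum2=46
  after byte 1 (E8): sum1=23, sum2=69
  after byte 2 (83): sum1=154, sum2=223
  after byte 3 (98): sum1=51, sum2=19
Checksum = sum2·256 + sum1 = 19·256 + 51 = 4915 = 0x1333.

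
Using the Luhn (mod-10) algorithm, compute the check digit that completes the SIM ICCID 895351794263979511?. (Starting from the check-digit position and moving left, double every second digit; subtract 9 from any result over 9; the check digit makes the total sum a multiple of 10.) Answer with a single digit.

Partial digits right→left: 1 1 5 9 7 9 3 6 2 4 9 7 1 5 3 5 9 8
Double every second digit counting from the check-digit position (so the 1st, 3rd, 5th, ... of the partial from the right).
  doubled (with −9 where >9): 2 1 5 6 4 9 2 6 9 → sum 44
  kept as-is: 1 9 9 6 4 7 5 5 8 → sum 54
Total = 44 + 54 = 98.
Check digit = (10 − (98 mod 10)) mod 10 = 2.

2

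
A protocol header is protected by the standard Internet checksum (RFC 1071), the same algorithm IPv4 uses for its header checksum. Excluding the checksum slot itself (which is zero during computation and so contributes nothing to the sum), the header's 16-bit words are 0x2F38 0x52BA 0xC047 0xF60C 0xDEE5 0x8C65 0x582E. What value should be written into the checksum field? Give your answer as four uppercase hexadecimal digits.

One's-complement addition (fold any carry out of bit 15 back into bit 0):
  0x2F38 + 0x52BA = 0x081F2
  0x81F2 + 0xC047 = 0x14239 → wrap carry → 0x423A
  0x423A + 0xF60C = 0x13846 → wrap carry → 0x3847
  0x3847 + 0xDEE5 = 0x1172C → wrap carry → 0x172D
  0x172D + 0x8C65 = 0x0A392
  0xA392 + 0x582E = 0x0FBC0
One's-complement sum = 0xFBC0.
Checksum = ~0xFBC0 & 0xFFFF = 0x043F.

043F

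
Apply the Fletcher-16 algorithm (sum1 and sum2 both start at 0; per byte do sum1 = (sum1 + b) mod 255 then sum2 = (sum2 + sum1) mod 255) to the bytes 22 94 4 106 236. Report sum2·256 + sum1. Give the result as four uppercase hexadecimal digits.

Running sums (mod 255):
  after byte 0 (22): sum1=22, sum2=22
  after byte 1 (94): sum1=116, sum2=138
  after byte 2 (4): sum1=120, sum2=3
  after byte 3 (106): sum1=226, sum2=229
  after byte 4 (236): sum1=207, sum2=181
Checksum = sum2·256 + sum1 = 181·256 + 207 = 46543 = 0xB5CF.

B5CF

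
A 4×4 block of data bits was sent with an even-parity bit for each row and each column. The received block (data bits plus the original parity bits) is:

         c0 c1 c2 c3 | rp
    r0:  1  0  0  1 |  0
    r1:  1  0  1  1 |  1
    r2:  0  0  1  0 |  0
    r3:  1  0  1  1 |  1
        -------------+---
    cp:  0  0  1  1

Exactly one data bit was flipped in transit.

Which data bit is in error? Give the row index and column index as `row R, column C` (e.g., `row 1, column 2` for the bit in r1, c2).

Recompute each row's even parity and compare to rp:
  r0: data parity 0, sent rp 0 → ok
  r1: data parity 1, sent rp 1 → ok
  r2: data parity 1, sent rp 0 → mismatch
  r3: data parity 1, sent rp 1 → ok
Recompute each column's even parity and compare to cp:
  c0: data parity 1, sent cp 0 → mismatch
  c1: data parity 0, sent cp 0 → ok
  c2: data parity 1, sent cp 1 → ok
  c3: data parity 1, sent cp 1 → ok
Exactly one row (r2) and one column (c0) fail → the flipped bit is at their intersection.

row 2, column 0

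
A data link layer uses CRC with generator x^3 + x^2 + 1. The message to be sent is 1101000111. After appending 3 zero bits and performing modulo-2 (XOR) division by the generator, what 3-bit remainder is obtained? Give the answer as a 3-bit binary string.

Append 3 zeros: 1101000111000. Divide by 1101 (XOR where the leading bit is 1):
  pos 0: 1101 XOR 1101 = 0000
  pos 7: 1110 XOR 1101 = 0011
  pos 9: 1100 XOR 1101 = 0001
Remainder (last 3 bits) = 001. This is the CRC / FCS.

001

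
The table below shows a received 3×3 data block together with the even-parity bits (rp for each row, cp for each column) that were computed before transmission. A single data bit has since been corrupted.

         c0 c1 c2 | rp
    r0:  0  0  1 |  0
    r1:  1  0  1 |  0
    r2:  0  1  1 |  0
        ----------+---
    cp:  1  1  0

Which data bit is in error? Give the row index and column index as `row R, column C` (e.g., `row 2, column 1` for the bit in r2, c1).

Recompute each row's even parity and compare to rp:
  r0: data parity 1, sent rp 0 → mismatch
  r1: data parity 0, sent rp 0 → ok
  r2: data parity 0, sent rp 0 → ok
Recompute each column's even parity and compare to cp:
  c0: data parity 1, sent cp 1 → ok
  c1: data parity 1, sent cp 1 → ok
  c2: data parity 1, sent cp 0 → mismatch
Exactly one row (r0) and one column (c2) fail → the flipped bit is at their intersection.

row 0, column 2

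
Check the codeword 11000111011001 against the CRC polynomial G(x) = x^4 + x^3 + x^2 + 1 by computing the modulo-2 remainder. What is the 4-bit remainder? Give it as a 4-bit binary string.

0000

Modulo-2 division of 11000111011001 by 11101:
  pos 0: 11000 XOR 11101 = 00101
  pos 2: 10111 XOR 11101 = 01010
  pos 3: 10101 XOR 11101 = 01000
  pos 4: 10000 XOR 11101 = 01101
  pos 5: 11011 XOR 11101 = 00110
  pos 7: 11010 XOR 11101 = 00111
  pos 9: 11101 XOR 11101 = 00000
Remainder = 0000 (zero — the frame passes the CRC check).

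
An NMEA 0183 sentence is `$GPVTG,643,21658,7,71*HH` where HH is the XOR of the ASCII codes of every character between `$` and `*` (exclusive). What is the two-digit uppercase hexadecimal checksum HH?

XOR the ASCII codes of the payload characters:
  'G' = 0x47 → acc = 0x47
  'P' = 0x50 → acc = 0x17
  'V' = 0x56 → acc = 0x41
  'T' = 0x54 → acc = 0x15
  'G' = 0x47 → acc = 0x52
  ',' = 0x2C → acc = 0x7E
  '6' = 0x36 → acc = 0x48
  '4' = 0x34 → acc = 0x7C
  '3' = 0x33 → acc = 0x4F
  ',' = 0x2C → acc = 0x63
  '2' = 0x32 → acc = 0x51
  '1' = 0x31 → acc = 0x60
  '6' = 0x36 → acc = 0x56
  '5' = 0x35 → acc = 0x63
  '8' = 0x38 → acc = 0x5B
  ',' = 0x2C → acc = 0x77
  '7' = 0x37 → acc = 0x40
  ',' = 0x2C → acc = 0x6C
  '7' = 0x37 → acc = 0x5B
  '1' = 0x31 → acc = 0x6A
Checksum = 0x6A.

6A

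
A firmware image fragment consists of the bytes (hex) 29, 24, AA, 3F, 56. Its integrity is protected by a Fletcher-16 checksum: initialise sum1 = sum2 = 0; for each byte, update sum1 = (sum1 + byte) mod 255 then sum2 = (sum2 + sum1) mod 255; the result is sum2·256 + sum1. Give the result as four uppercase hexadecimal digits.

Running sums (mod 255):
  after byte 0 (29): sum1=41, sum2=41
  after byte 1 (24): sum1=77, sum2=118
  after byte 2 (AA): sum1=247, sum2=110
  after byte 3 (3F): sum1=55, sum2=165
  after byte 4 (56): sum1=141, sum2=51
Checksum = sum2·256 + sum1 = 51·256 + 141 = 13197 = 0x338D.

338D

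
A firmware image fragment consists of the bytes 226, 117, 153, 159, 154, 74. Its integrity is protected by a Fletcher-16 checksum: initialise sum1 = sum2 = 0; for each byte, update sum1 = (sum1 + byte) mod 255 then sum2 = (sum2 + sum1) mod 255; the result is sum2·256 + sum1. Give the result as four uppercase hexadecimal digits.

6176

Running sums (mod 255):
  after byte 0 (226): sum1=226, sum2=226
  after byte 1 (117): sum1=88, sum2=59
  after byte 2 (153): sum1=241, sum2=45
  after byte 3 (159): sum1=145, sum2=190
  after byte 4 (154): sum1=44, sum2=234
  after byte 5 (74): sum1=118, sum2=97
Checksum = sum2·256 + sum1 = 97·256 + 118 = 24950 = 0x6176.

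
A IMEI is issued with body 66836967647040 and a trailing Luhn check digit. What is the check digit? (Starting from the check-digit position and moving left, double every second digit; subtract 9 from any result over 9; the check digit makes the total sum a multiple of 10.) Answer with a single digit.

Partial digits right→left: 0 4 0 7 4 6 7 6 9 6 3 8 6 6
Double every second digit counting from the check-digit position (so the 1st, 3rd, 5th, ... of the partial from the right).
  doubled (with −9 where >9): 0 0 8 5 9 6 3 → sum 31
  kept as-is: 4 7 6 6 6 8 6 → sum 43
Total = 31 + 43 = 74.
Check digit = (10 − (74 mod 10)) mod 10 = 6.

6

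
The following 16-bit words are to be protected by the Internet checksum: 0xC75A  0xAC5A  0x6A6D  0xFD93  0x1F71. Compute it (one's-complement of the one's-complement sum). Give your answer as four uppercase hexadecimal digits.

04D8

One's-complement addition (fold any carry out of bit 15 back into bit 0):
  0xC75A + 0xAC5A = 0x173B4 → wrap carry → 0x73B5
  0x73B5 + 0x6A6D = 0x0DE22
  0xDE22 + 0xFD93 = 0x1DBB5 → wrap carry → 0xDBB6
  0xDBB6 + 0x1F71 = 0x0FB27
One's-complement sum = 0xFB27.
Checksum = ~0xFB27 & 0xFFFF = 0x04D8.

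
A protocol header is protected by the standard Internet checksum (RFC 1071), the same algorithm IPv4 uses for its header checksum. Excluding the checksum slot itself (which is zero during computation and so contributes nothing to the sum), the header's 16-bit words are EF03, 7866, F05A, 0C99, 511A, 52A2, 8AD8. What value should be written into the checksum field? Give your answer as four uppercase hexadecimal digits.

One's-complement addition (fold any carry out of bit 15 back into bit 0):
  0xEF03 + 0x7866 = 0x16769 → wrap carry → 0x676A
  0x676A + 0xF05A = 0x157C4 → wrap carry → 0x57C5
  0x57C5 + 0x0C99 = 0x0645E
  0x645E + 0x511A = 0x0B578
  0xB578 + 0x52A2 = 0x1081A → wrap carry → 0x081B
  0x081B + 0x8AD8 = 0x092F3
One's-complement sum = 0x92F3.
Checksum = ~0x92F3 & 0xFFFF = 0x6D0C.

6D0C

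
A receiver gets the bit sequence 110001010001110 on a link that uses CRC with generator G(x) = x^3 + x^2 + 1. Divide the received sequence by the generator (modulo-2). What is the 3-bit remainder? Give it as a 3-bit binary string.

Modulo-2 division of 110001010001110 by 1101:
  pos 0: 1100 XOR 1101 = 0001
  pos 3: 1010 XOR 1101 = 0111
  pos 4: 1111 XOR 1101 = 0010
  pos 6: 1000 XOR 1101 = 0101
  pos 7: 1010 XOR 1101 = 0111
  pos 8: 1111 XOR 1101 = 0010
  pos 10: 1011 XOR 1101 = 0110
  pos 11: 1100 XOR 1101 = 0001
Remainder = 001 (nonzero — an error is detected).

001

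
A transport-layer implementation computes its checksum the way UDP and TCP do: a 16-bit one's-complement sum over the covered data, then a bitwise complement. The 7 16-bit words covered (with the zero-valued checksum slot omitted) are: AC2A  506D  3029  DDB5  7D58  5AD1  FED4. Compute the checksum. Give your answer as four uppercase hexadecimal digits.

1E8A

One's-complement addition (fold any carry out of bit 15 back into bit 0):
  0xAC2A + 0x506D = 0x0FC97
  0xFC97 + 0x3029 = 0x12CC0 → wrap carry → 0x2CC1
  0x2CC1 + 0xDDB5 = 0x10A76 → wrap carry → 0x0A77
  0x0A77 + 0x7D58 = 0x087CF
  0x87CF + 0x5AD1 = 0x0E2A0
  0xE2A0 + 0xFED4 = 0x1E174 → wrap carry → 0xE175
One's-complement sum = 0xE175.
Checksum = ~0xE175 & 0xFFFF = 0x1E8A.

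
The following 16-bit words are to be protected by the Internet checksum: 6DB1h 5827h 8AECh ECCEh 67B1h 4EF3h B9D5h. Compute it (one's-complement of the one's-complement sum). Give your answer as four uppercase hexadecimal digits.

51F1

One's-complement addition (fold any carry out of bit 15 back into bit 0):
  0x6DB1 + 0x5827 = 0x0C5D8
  0xC5D8 + 0x8AEC = 0x150C4 → wrap carry → 0x50C5
  0x50C5 + 0xECCE = 0x13D93 → wrap carry → 0x3D94
  0x3D94 + 0x67B1 = 0x0A545
  0xA545 + 0x4EF3 = 0x0F438
  0xF438 + 0xB9D5 = 0x1AE0D → wrap carry → 0xAE0E
One's-complement sum = 0xAE0E.
Checksum = ~0xAE0E & 0xFFFF = 0x51F1.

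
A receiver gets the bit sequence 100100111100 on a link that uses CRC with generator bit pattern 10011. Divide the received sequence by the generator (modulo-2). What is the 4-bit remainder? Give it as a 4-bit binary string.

0010

Modulo-2 division of 100100111100 by 10011:
  pos 0: 10010 XOR 10011 = 00001
  pos 4: 10111 XOR 10011 = 00100
  pos 6: 10010 XOR 10011 = 00001
Remainder = 0010 (nonzero — an error is detected).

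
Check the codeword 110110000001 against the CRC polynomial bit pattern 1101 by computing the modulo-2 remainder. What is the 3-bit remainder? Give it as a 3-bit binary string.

Modulo-2 division of 110110000001 by 1101:
  pos 0: 1101 XOR 1101 = 0000
  pos 4: 1000 XOR 1101 = 0101
  pos 5: 1010 XOR 1101 = 0111
  pos 6: 1110 XOR 1101 = 0011
  pos 8: 1101 XOR 1101 = 0000
Remainder = 000 (zero — the frame passes the CRC check).

000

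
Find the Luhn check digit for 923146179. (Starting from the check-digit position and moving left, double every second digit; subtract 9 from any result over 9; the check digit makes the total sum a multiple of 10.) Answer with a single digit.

Partial digits right→left: 9 7 1 6 4 1 3 2 9
Double every second digit counting from the check-digit position (so the 1st, 3rd, 5th, ... of the partial from the right).
  doubled (with −9 where >9): 9 2 8 6 9 → sum 34
  kept as-is: 7 6 1 2 → sum 16
Total = 34 + 16 = 50.
Check digit = (10 − (50 mod 10)) mod 10 = 0.

0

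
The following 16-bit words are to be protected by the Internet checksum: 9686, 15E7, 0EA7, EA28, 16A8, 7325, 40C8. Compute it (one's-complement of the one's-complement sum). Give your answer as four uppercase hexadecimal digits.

One's-complement addition (fold any carry out of bit 15 back into bit 0):
  0x9686 + 0x15E7 = 0x0AC6D
  0xAC6D + 0x0EA7 = 0x0BB14
  0xBB14 + 0xEA28 = 0x1A53C → wrap carry → 0xA53D
  0xA53D + 0x16A8 = 0x0BBE5
  0xBBE5 + 0x7325 = 0x12F0A → wrap carry → 0x2F0B
  0x2F0B + 0x40C8 = 0x06FD3
One's-complement sum = 0x6FD3.
Checksum = ~0x6FD3 & 0xFFFF = 0x902C.

902C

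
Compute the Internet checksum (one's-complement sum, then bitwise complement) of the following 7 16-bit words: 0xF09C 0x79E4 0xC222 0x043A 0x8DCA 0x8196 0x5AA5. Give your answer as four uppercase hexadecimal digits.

One's-complement addition (fold any carry out of bit 15 back into bit 0):
  0xF09C + 0x79E4 = 0x16A80 → wrap carry → 0x6A81
  0x6A81 + 0xC222 = 0x12CA3 → wrap carry → 0x2CA4
  0x2CA4 + 0x043A = 0x030DE
  0x30DE + 0x8DCA = 0x0BEA8
  0xBEA8 + 0x8196 = 0x1403E → wrap carry → 0x403F
  0x403F + 0x5AA5 = 0x09AE4
One's-complement sum = 0x9AE4.
Checksum = ~0x9AE4 & 0xFFFF = 0x651B.

651B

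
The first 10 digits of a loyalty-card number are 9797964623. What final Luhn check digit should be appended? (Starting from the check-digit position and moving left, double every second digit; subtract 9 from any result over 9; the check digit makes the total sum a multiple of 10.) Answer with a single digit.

5

Partial digits right→left: 3 2 6 4 6 9 7 9 7 9
Double every second digit counting from the check-digit position (so the 1st, 3rd, 5th, ... of the partial from the right).
  doubled (with −9 where >9): 6 3 3 5 5 → sum 22
  kept as-is: 2 4 9 9 9 → sum 33
Total = 22 + 33 = 55.
Check digit = (10 − (55 mod 10)) mod 10 = 5.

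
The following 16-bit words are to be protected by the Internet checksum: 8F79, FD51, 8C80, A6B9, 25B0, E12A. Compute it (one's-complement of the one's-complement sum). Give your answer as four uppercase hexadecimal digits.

One's-complement addition (fold any carry out of bit 15 back into bit 0):
  0x8F79 + 0xFD51 = 0x18CCA → wrap carry → 0x8CCB
  0x8CCB + 0x8C80 = 0x1194B → wrap carry → 0x194C
  0x194C + 0xA6B9 = 0x0C005
  0xC005 + 0x25B0 = 0x0E5B5
  0xE5B5 + 0xE12A = 0x1C6DF → wrap carry → 0xC6E0
One's-complement sum = 0xC6E0.
Checksum = ~0xC6E0 & 0xFFFF = 0x391F.

391F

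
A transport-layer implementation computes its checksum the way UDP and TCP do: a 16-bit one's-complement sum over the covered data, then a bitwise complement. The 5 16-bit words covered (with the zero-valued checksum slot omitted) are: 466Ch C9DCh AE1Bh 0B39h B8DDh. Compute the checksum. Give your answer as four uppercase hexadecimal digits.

7D84

One's-complement addition (fold any carry out of bit 15 back into bit 0):
  0x466C + 0xC9DC = 0x11048 → wrap carry → 0x1049
  0x1049 + 0xAE1B = 0x0BE64
  0xBE64 + 0x0B39 = 0x0C99D
  0xC99D + 0xB8DD = 0x1827A → wrap carry → 0x827B
One's-complement sum = 0x827B.
Checksum = ~0x827B & 0xFFFF = 0x7D84.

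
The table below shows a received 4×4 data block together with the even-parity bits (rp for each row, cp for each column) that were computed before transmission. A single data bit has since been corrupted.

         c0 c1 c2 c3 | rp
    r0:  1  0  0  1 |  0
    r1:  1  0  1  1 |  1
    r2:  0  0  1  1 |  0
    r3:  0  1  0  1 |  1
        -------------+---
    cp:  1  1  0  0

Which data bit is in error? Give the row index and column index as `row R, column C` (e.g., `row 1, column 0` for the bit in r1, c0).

Recompute each row's even parity and compare to rp:
  r0: data parity 0, sent rp 0 → ok
  r1: data parity 1, sent rp 1 → ok
  r2: data parity 0, sent rp 0 → ok
  r3: data parity 0, sent rp 1 → mismatch
Recompute each column's even parity and compare to cp:
  c0: data parity 0, sent cp 1 → mismatch
  c1: data parity 1, sent cp 1 → ok
  c2: data parity 0, sent cp 0 → ok
  c3: data parity 0, sent cp 0 → ok
Exactly one row (r3) and one column (c0) fail → the flipped bit is at their intersection.

row 3, column 0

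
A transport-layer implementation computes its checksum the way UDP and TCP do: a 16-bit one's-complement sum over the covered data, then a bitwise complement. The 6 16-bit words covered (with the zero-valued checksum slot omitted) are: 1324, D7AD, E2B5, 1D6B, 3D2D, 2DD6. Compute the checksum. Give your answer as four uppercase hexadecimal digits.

One's-complement addition (fold any carry out of bit 15 back into bit 0):
  0x1324 + 0xD7AD = 0x0EAD1
  0xEAD1 + 0xE2B5 = 0x1CD86 → wrap carry → 0xCD87
  0xCD87 + 0x1D6B = 0x0EAF2
  0xEAF2 + 0x3D2D = 0x1281F → wrap carry → 0x2820
  0x2820 + 0x2DD6 = 0x055F6
One's-complement sum = 0x55F6.
Checksum = ~0x55F6 & 0xFFFF = 0xAA09.

AA09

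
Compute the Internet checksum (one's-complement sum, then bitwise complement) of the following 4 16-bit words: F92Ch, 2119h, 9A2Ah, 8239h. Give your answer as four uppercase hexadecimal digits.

One's-complement addition (fold any carry out of bit 15 back into bit 0):
  0xF92C + 0x2119 = 0x11A45 → wrap carry → 0x1A46
  0x1A46 + 0x9A2A = 0x0B470
  0xB470 + 0x8239 = 0x136A9 → wrap carry → 0x36AA
One's-complement sum = 0x36AA.
Checksum = ~0x36AA & 0xFFFF = 0xC955.

C955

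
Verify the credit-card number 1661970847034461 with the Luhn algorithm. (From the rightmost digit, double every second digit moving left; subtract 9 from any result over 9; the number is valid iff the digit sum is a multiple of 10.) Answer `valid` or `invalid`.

From the right, keep odd positions and double even positions (subtract 9 from any doubled value over 9):
  doubled (positions 2,4,...): 3 8 0 8 0 9 3 2 → sum 33
  kept (positions 1,3,...): 1 4 3 7 8 7 1 6 → sum 37
Total = 70.
70 mod 10 = 0, so the number is valid.

valid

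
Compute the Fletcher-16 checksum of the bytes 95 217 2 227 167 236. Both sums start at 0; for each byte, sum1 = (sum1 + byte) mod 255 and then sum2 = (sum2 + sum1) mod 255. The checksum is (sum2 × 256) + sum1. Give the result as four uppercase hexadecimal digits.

Running sums (mod 255):
  after byte 0 (95): sum1=95, sum2=95
  after byte 1 (217): sum1=57, sum2=152
  after byte 2 (2): sum1=59, sum2=211
  after byte 3 (227): sum1=31, sum2=242
  after byte 4 (167): sum1=198, sum2=185
  after byte 5 (236): sum1=179, sum2=109
Checksum = sum2·256 + sum1 = 109·256 + 179 = 28083 = 0x6DB3.

6DB3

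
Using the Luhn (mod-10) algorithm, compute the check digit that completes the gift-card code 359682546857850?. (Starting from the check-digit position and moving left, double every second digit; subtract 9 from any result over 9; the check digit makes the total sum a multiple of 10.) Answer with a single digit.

9

Partial digits right→left: 0 5 8 7 5 8 6 4 5 2 8 6 9 5 3
Double every second digit counting from the check-digit position (so the 1st, 3rd, 5th, ... of the partial from the right).
  doubled (with −9 where >9): 0 7 1 3 1 7 9 6 → sum 34
  kept as-is: 5 7 8 4 2 6 5 → sum 37
Total = 34 + 37 = 71.
Check digit = (10 − (71 mod 10)) mod 10 = 9.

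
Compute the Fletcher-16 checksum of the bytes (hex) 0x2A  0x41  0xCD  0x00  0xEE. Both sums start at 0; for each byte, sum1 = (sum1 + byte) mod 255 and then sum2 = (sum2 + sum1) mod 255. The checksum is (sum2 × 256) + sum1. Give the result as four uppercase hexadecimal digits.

3028

Running sums (mod 255):
  after byte 0 (0x2A): sum1=42, sum2=42
  after byte 1 (0x41): sum1=107, sum2=149
  after byte 2 (0xCD): sum1=57, sum2=206
  after byte 3 (0x00): sum1=57, sum2=8
  after byte 4 (0xEE): sum1=40, sum2=48
Checksum = sum2·256 + sum1 = 48·256 + 40 = 12328 = 0x3028.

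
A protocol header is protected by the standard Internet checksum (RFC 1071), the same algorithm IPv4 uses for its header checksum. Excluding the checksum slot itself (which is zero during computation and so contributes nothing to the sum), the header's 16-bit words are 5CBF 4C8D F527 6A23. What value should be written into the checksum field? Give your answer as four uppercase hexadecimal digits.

F767

One's-complement addition (fold any carry out of bit 15 back into bit 0):
  0x5CBF + 0x4C8D = 0x0A94C
  0xA94C + 0xF527 = 0x19E73 → wrap carry → 0x9E74
  0x9E74 + 0x6A23 = 0x10897 → wrap carry → 0x0898
One's-complement sum = 0x0898.
Checksum = ~0x0898 & 0xFFFF = 0xF767.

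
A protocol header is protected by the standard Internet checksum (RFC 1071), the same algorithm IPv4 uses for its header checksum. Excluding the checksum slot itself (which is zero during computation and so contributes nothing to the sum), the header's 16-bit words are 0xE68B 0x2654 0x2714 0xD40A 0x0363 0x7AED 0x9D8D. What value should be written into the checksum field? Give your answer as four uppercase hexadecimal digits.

DC22

One's-complement addition (fold any carry out of bit 15 back into bit 0):
  0xE68B + 0x2654 = 0x10CDF → wrap carry → 0x0CE0
  0x0CE0 + 0x2714 = 0x033F4
  0x33F4 + 0xD40A = 0x107FE → wrap carry → 0x07FF
  0x07FF + 0x0363 = 0x00B62
  0x0B62 + 0x7AED = 0x0864F
  0x864F + 0x9D8D = 0x123DC → wrap carry → 0x23DD
One's-complement sum = 0x23DD.
Checksum = ~0x23DD & 0xFFFF = 0xDC22.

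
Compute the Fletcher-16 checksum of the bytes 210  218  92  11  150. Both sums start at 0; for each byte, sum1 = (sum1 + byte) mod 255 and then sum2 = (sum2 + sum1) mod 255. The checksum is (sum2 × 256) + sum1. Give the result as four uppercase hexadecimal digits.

Running sums (mod 255):
  after byte 0 (210): sum1=210, sum2=210
  after byte 1 (218): sum1=173, sum2=128
  after byte 2 (92): sum1=10, sum2=138
  after byte 3 (11): sum1=21, sum2=159
  after byte 4 (150): sum1=171, sum2=75
Checksum = sum2·256 + sum1 = 75·256 + 171 = 19371 = 0x4BAB.

4BAB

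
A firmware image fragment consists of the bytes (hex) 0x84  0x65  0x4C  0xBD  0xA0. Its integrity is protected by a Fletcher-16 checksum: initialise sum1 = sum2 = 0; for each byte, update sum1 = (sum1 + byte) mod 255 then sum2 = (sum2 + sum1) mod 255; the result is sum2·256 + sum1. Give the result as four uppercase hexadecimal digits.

Running sums (mod 255):
  after byte 0 (0x84): sum1=132, sum2=132
  after byte 1 (0x65): sum1=233, sum2=110
  after byte 2 (0x4C): sum1=54, sum2=164
  after byte 3 (0xBD): sum1=243, sum2=152
  after byte 4 (0xA0): sum1=148, sum2=45
Checksum = sum2·256 + sum1 = 45·256 + 148 = 11668 = 0x2D94.

2D94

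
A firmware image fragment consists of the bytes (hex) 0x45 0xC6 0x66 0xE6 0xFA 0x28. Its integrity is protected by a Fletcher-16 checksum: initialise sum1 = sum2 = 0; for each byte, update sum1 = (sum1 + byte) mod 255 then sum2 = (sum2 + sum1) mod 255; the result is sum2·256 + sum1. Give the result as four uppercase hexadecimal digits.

ED7C

Running sums (mod 255):
  after byte 0 (0x45): sum1=69, sum2=69
  after byte 1 (0xC6): sum1=12, sum2=81
  after byte 2 (0x66): sum1=114, sum2=195
  after byte 3 (0xE6): sum1=89, sum2=29
  after byte 4 (0xFA): sum1=84, sum2=113
  after byte 5 (0x28): sum1=124, sum2=237
Checksum = sum2·256 + sum1 = 237·256 + 124 = 60796 = 0xED7C.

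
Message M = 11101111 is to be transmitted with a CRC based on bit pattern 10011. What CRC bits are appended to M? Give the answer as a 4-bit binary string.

0001

Append 4 zeros: 111011110000. Divide by 10011 (XOR where the leading bit is 1):
  pos 0: 11101 XOR 10011 = 01110
  pos 1: 11101 XOR 10011 = 01110
  pos 2: 11101 XOR 10011 = 01110
  pos 3: 11101 XOR 10011 = 01110
  pos 4: 11100 XOR 10011 = 01111
  pos 5: 11110 XOR 10011 = 01101
  pos 6: 11010 XOR 10011 = 01001
  pos 7: 10010 XOR 10011 = 00001
Remainder (last 4 bits) = 0001. This is the CRC / FCS.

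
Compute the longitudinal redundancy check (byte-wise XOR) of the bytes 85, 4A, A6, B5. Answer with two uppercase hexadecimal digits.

XOR the bytes together:
  start with 0x85
  0x85 ⊕ 0x4A = 0xCF
  0xCF ⊕ 0xA6 = 0x69
  0x69 ⊕ 0xB5 = 0xDC

DC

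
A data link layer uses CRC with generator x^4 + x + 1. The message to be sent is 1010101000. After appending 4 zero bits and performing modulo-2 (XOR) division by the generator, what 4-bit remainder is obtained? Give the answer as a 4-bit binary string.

Append 4 zeros: 10101010000000. Divide by 10011 (XOR where the leading bit is 1):
  pos 0: 10101 XOR 10011 = 00110
  pos 2: 11001 XOR 10011 = 01010
  pos 3: 10100 XOR 10011 = 00111
  pos 5: 11100 XOR 10011 = 01111
  pos 6: 11110 XOR 10011 = 01101
  pos 7: 11010 XOR 10011 = 01001
  pos 8: 10010 XOR 10011 = 00001
Remainder (last 4 bits) = 0010. This is the CRC / FCS.

0010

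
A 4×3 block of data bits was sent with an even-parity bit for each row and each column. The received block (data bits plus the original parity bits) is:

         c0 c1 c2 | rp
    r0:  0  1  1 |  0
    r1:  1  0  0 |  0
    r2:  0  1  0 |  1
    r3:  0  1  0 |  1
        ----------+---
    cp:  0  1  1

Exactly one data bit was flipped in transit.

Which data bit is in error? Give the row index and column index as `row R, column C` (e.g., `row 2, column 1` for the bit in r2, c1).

row 1, column 0

Recompute each row's even parity and compare to rp:
  r0: data parity 0, sent rp 0 → ok
  r1: data parity 1, sent rp 0 → mismatch
  r2: data parity 1, sent rp 1 → ok
  r3: data parity 1, sent rp 1 → ok
Recompute each column's even parity and compare to cp:
  c0: data parity 1, sent cp 0 → mismatch
  c1: data parity 1, sent cp 1 → ok
  c2: data parity 1, sent cp 1 → ok
Exactly one row (r1) and one column (c0) fail → the flipped bit is at their intersection.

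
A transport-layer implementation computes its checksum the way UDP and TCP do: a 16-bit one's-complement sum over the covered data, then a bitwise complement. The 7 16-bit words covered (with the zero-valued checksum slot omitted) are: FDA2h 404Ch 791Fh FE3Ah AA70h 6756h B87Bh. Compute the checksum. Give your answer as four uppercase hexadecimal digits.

One's-complement addition (fold any carry out of bit 15 back into bit 0):
  0xFDA2 + 0x404C = 0x13DEE → wrap carry → 0x3DEF
  0x3DEF + 0x791F = 0x0B70E
  0xB70E + 0xFE3A = 0x1B548 → wrap carry → 0xB549
  0xB549 + 0xAA70 = 0x15FB9 → wrap carry → 0x5FBA
  0x5FBA + 0x6756 = 0x0C710
  0xC710 + 0xB87B = 0x17F8B → wrap carry → 0x7F8C
One's-complement sum = 0x7F8C.
Checksum = ~0x7F8C & 0xFFFF = 0x8073.

8073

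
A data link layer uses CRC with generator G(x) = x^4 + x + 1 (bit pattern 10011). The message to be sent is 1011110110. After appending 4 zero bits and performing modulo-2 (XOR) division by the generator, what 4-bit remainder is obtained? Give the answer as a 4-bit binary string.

Append 4 zeros: 10111101100000. Divide by 10011 (XOR where the leading bit is 1):
  pos 0: 10111 XOR 10011 = 00100
  pos 2: 10010 XOR 10011 = 00001
  pos 6: 11100 XOR 10011 = 01111
  pos 7: 11110 XOR 10011 = 01101
  pos 8: 11010 XOR 10011 = 01001
  pos 9: 10010 XOR 10011 = 00001
Remainder (last 4 bits) = 0001. This is the CRC / FCS.

0001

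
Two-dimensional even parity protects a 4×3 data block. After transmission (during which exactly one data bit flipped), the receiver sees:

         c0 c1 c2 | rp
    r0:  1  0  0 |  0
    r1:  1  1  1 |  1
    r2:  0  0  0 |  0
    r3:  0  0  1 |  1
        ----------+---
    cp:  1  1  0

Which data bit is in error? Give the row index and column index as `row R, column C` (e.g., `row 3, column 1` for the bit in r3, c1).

row 0, column 0

Recompute each row's even parity and compare to rp:
  r0: data parity 1, sent rp 0 → mismatch
  r1: data parity 1, sent rp 1 → ok
  r2: data parity 0, sent rp 0 → ok
  r3: data parity 1, sent rp 1 → ok
Recompute each column's even parity and compare to cp:
  c0: data parity 0, sent cp 1 → mismatch
  c1: data parity 1, sent cp 1 → ok
  c2: data parity 0, sent cp 0 → ok
Exactly one row (r0) and one column (c0) fail → the flipped bit is at their intersection.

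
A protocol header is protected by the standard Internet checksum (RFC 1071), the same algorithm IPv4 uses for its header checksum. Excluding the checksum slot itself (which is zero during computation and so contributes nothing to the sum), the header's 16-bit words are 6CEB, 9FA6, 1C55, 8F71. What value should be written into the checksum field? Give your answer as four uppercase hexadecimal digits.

47A7

One's-complement addition (fold any carry out of bit 15 back into bit 0):
  0x6CEB + 0x9FA6 = 0x10C91 → wrap carry → 0x0C92
  0x0C92 + 0x1C55 = 0x028E7
  0x28E7 + 0x8F71 = 0x0B858
One's-complement sum = 0xB858.
Checksum = ~0xB858 & 0xFFFF = 0x47A7.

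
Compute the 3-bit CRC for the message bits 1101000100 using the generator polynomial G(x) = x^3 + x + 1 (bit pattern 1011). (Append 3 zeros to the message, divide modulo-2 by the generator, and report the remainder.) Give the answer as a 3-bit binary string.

Append 3 zeros: 1101000100000. Divide by 1011 (XOR where the leading bit is 1):
  pos 0: 1101 XOR 1011 = 0110
  pos 1: 1100 XOR 1011 = 0111
  pos 2: 1110 XOR 1011 = 0101
  pos 3: 1010 XOR 1011 = 0001
  pos 6: 1100 XOR 1011 = 0111
  pos 7: 1110 XOR 1011 = 0101
  pos 8: 1010 XOR 1011 = 0001
Remainder (last 3 bits) = 010. This is the CRC / FCS.

010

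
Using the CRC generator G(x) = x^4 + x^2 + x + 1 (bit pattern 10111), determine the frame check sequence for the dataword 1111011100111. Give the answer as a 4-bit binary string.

Append 4 zeros: 11110111001110000. Divide by 10111 (XOR where the leading bit is 1):
  pos 0: 11110 XOR 10111 = 01001
  pos 1: 10011 XOR 10111 = 00100
  pos 3: 10011 XOR 10111 = 00100
  pos 5: 10000 XOR 10111 = 00111
  pos 7: 11111 XOR 10111 = 01000
  pos 8: 10001 XOR 10111 = 00110
  pos 10: 11000 XOR 10111 = 01111
  pos 11: 11110 XOR 10111 = 01001
  pos 12: 10010 XOR 10111 = 00101
Remainder (last 4 bits) = 0101. This is the CRC / FCS.

0101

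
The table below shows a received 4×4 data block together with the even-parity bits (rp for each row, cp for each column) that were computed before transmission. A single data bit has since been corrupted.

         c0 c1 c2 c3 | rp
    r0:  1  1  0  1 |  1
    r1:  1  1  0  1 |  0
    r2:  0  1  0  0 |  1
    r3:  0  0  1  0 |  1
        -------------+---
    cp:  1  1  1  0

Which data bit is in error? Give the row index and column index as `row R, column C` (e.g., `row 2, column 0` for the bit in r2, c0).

Recompute each row's even parity and compare to rp:
  r0: data parity 1, sent rp 1 → ok
  r1: data parity 1, sent rp 0 → mismatch
  r2: data parity 1, sent rp 1 → ok
  r3: data parity 1, sent rp 1 → ok
Recompute each column's even parity and compare to cp:
  c0: data parity 0, sent cp 1 → mismatch
  c1: data parity 1, sent cp 1 → ok
  c2: data parity 1, sent cp 1 → ok
  c3: data parity 0, sent cp 0 → ok
Exactly one row (r1) and one column (c0) fail → the flipped bit is at their intersection.

row 1, column 0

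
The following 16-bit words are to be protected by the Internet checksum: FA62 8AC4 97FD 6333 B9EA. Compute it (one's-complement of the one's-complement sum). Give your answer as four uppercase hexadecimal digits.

C5BC

One's-complement addition (fold any carry out of bit 15 back into bit 0):
  0xFA62 + 0x8AC4 = 0x18526 → wrap carry → 0x8527
  0x8527 + 0x97FD = 0x11D24 → wrap carry → 0x1D25
  0x1D25 + 0x6333 = 0x08058
  0x8058 + 0xB9EA = 0x13A42 → wrap carry → 0x3A43
One's-complement sum = 0x3A43.
Checksum = ~0x3A43 & 0xFFFF = 0xC5BC.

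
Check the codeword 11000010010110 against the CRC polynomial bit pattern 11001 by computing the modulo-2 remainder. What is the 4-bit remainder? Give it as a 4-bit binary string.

1101

Modulo-2 division of 11000010010110 by 11001:
  pos 0: 11000 XOR 11001 = 00001
  pos 4: 10100 XOR 11001 = 01101
  pos 5: 11011 XOR 11001 = 00010
  pos 8: 10011 XOR 11001 = 01010
  pos 9: 10100 XOR 11001 = 01101
Remainder = 1101 (nonzero — an error is detected).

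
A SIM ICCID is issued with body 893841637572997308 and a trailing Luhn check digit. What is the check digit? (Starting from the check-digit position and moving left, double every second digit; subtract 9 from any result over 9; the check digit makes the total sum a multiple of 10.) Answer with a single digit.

Partial digits right→left: 8 0 3 7 9 9 2 7 5 7 3 6 1 4 8 3 9 8
Double every second digit counting from the check-digit position (so the 1st, 3rd, 5th, ... of the partial from the right).
  doubled (with −9 where >9): 7 6 9 4 1 6 2 7 9 → sum 51
  kept as-is: 0 7 9 7 7 6 4 3 8 → sum 51
Total = 51 + 51 = 102.
Check digit = (10 − (102 mod 10)) mod 10 = 8.

8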